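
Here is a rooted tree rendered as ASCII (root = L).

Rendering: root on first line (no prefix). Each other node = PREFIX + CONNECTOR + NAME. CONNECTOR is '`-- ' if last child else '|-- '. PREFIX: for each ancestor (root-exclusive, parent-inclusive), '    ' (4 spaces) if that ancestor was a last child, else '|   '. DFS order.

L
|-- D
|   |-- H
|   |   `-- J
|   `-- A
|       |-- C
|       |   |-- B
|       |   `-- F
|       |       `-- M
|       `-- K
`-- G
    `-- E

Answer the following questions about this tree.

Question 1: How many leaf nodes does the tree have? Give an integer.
Answer: 5

Derivation:
Leaves (nodes with no children): B, E, J, K, M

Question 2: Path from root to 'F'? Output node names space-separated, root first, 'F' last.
Answer: L D A C F

Derivation:
Walk down from root: L -> D -> A -> C -> F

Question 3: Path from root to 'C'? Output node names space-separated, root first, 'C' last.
Answer: L D A C

Derivation:
Walk down from root: L -> D -> A -> C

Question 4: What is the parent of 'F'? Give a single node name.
Answer: C

Derivation:
Scan adjacency: F appears as child of C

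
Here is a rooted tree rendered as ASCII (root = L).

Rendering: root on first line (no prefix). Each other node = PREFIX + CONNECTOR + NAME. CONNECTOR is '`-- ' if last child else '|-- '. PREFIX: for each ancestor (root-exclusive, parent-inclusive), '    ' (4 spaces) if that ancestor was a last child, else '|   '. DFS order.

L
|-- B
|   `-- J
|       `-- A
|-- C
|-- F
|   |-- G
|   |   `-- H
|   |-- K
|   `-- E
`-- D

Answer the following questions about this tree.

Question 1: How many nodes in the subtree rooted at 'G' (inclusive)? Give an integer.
Subtree rooted at G contains: G, H
Count = 2

Answer: 2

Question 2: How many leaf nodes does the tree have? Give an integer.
Answer: 6

Derivation:
Leaves (nodes with no children): A, C, D, E, H, K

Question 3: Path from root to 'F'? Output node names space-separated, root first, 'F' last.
Walk down from root: L -> F

Answer: L F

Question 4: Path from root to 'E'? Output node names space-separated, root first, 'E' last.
Answer: L F E

Derivation:
Walk down from root: L -> F -> E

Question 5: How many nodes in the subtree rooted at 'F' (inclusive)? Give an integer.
Answer: 5

Derivation:
Subtree rooted at F contains: E, F, G, H, K
Count = 5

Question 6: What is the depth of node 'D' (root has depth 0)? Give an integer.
Answer: 1

Derivation:
Path from root to D: L -> D
Depth = number of edges = 1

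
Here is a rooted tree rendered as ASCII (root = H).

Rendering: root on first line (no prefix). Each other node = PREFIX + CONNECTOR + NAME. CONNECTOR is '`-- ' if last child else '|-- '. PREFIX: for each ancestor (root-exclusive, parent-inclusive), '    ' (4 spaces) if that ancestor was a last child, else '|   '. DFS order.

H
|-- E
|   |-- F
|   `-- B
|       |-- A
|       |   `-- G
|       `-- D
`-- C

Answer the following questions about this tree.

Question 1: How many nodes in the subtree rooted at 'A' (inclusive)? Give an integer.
Subtree rooted at A contains: A, G
Count = 2

Answer: 2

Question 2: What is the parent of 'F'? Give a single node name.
Scan adjacency: F appears as child of E

Answer: E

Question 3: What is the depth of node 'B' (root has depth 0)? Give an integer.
Answer: 2

Derivation:
Path from root to B: H -> E -> B
Depth = number of edges = 2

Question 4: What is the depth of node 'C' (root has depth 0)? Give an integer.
Path from root to C: H -> C
Depth = number of edges = 1

Answer: 1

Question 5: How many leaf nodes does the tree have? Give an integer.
Leaves (nodes with no children): C, D, F, G

Answer: 4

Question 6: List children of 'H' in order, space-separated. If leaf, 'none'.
Node H's children (from adjacency): E, C

Answer: E C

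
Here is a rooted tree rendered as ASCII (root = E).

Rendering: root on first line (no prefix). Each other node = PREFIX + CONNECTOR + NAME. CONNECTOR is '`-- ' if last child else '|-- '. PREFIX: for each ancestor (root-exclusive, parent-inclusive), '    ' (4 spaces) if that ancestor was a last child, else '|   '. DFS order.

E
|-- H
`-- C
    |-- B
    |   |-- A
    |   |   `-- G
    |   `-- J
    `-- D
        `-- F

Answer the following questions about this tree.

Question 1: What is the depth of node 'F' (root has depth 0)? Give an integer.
Path from root to F: E -> C -> D -> F
Depth = number of edges = 3

Answer: 3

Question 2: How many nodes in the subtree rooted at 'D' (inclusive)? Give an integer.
Answer: 2

Derivation:
Subtree rooted at D contains: D, F
Count = 2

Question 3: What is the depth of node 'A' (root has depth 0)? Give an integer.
Path from root to A: E -> C -> B -> A
Depth = number of edges = 3

Answer: 3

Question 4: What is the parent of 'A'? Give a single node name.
Scan adjacency: A appears as child of B

Answer: B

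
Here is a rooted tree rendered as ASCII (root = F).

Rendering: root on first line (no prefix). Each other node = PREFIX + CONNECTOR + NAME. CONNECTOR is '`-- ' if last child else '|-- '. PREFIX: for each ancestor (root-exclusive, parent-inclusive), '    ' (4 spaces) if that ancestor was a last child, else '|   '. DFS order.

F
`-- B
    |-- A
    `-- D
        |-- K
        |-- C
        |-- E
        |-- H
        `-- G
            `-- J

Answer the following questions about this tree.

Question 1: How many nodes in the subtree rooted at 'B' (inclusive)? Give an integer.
Answer: 9

Derivation:
Subtree rooted at B contains: A, B, C, D, E, G, H, J, K
Count = 9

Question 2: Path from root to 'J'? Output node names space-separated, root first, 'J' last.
Walk down from root: F -> B -> D -> G -> J

Answer: F B D G J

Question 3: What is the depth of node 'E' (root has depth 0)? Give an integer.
Path from root to E: F -> B -> D -> E
Depth = number of edges = 3

Answer: 3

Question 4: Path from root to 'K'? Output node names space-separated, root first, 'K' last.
Answer: F B D K

Derivation:
Walk down from root: F -> B -> D -> K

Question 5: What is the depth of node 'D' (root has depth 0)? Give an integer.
Path from root to D: F -> B -> D
Depth = number of edges = 2

Answer: 2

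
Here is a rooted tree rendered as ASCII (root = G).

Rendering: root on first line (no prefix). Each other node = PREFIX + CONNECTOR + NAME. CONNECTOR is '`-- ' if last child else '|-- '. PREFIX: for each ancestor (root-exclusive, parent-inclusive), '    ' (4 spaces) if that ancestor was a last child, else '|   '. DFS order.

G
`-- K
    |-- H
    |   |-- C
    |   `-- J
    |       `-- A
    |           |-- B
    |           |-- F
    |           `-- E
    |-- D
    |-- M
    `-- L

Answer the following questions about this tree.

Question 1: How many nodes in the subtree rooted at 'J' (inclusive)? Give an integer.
Answer: 5

Derivation:
Subtree rooted at J contains: A, B, E, F, J
Count = 5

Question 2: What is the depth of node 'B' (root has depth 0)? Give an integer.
Path from root to B: G -> K -> H -> J -> A -> B
Depth = number of edges = 5

Answer: 5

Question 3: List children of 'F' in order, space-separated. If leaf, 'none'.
Answer: none

Derivation:
Node F's children (from adjacency): (leaf)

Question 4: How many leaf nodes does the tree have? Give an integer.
Answer: 7

Derivation:
Leaves (nodes with no children): B, C, D, E, F, L, M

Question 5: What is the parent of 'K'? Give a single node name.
Scan adjacency: K appears as child of G

Answer: G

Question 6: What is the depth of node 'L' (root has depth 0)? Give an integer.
Answer: 2

Derivation:
Path from root to L: G -> K -> L
Depth = number of edges = 2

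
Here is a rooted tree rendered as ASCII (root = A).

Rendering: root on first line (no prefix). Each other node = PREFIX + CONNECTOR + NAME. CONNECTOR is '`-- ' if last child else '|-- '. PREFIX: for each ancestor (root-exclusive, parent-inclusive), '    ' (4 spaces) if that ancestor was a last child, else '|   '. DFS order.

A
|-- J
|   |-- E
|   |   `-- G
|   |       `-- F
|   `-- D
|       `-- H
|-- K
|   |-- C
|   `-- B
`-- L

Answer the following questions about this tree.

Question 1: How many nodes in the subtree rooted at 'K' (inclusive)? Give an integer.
Subtree rooted at K contains: B, C, K
Count = 3

Answer: 3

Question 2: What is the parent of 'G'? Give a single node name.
Scan adjacency: G appears as child of E

Answer: E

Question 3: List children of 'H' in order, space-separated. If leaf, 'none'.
Node H's children (from adjacency): (leaf)

Answer: none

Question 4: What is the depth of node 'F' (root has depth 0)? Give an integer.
Path from root to F: A -> J -> E -> G -> F
Depth = number of edges = 4

Answer: 4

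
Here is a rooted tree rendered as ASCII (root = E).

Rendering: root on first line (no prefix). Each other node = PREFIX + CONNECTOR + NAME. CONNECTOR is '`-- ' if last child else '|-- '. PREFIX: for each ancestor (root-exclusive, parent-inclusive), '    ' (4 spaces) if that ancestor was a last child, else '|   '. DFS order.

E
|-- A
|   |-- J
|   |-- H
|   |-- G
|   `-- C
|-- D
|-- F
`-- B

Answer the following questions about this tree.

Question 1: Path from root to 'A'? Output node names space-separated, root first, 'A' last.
Walk down from root: E -> A

Answer: E A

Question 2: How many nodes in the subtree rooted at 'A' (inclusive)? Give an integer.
Subtree rooted at A contains: A, C, G, H, J
Count = 5

Answer: 5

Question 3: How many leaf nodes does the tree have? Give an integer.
Answer: 7

Derivation:
Leaves (nodes with no children): B, C, D, F, G, H, J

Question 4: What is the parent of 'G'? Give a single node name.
Scan adjacency: G appears as child of A

Answer: A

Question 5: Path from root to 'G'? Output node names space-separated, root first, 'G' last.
Walk down from root: E -> A -> G

Answer: E A G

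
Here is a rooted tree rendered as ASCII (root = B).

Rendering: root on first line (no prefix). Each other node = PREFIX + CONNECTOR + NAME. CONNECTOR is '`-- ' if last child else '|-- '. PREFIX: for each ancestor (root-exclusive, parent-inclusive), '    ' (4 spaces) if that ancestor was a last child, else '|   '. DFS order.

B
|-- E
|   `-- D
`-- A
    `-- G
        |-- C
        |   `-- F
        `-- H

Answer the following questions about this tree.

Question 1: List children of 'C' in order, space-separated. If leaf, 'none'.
Node C's children (from adjacency): F

Answer: F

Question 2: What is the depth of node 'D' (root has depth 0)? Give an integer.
Answer: 2

Derivation:
Path from root to D: B -> E -> D
Depth = number of edges = 2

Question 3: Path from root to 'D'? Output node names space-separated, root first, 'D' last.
Answer: B E D

Derivation:
Walk down from root: B -> E -> D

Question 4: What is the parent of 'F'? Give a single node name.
Scan adjacency: F appears as child of C

Answer: C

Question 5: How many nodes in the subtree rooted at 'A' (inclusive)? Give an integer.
Subtree rooted at A contains: A, C, F, G, H
Count = 5

Answer: 5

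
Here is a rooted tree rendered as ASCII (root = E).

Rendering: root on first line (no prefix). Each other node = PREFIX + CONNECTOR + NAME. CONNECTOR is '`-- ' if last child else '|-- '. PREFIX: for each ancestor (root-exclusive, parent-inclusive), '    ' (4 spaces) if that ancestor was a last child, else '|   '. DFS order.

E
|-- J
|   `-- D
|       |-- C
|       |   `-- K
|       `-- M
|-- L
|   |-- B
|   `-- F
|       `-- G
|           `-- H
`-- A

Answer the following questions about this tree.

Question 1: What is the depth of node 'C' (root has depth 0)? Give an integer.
Answer: 3

Derivation:
Path from root to C: E -> J -> D -> C
Depth = number of edges = 3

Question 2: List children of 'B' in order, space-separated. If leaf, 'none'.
Node B's children (from adjacency): (leaf)

Answer: none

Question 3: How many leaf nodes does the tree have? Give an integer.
Answer: 5

Derivation:
Leaves (nodes with no children): A, B, H, K, M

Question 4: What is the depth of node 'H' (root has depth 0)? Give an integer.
Path from root to H: E -> L -> F -> G -> H
Depth = number of edges = 4

Answer: 4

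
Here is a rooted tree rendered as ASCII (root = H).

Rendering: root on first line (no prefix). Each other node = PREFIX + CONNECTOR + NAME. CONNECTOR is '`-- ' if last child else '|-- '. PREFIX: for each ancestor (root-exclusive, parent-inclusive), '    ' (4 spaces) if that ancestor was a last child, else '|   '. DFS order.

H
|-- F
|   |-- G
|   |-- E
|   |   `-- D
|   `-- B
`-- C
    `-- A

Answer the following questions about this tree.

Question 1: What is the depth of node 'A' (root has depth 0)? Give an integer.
Path from root to A: H -> C -> A
Depth = number of edges = 2

Answer: 2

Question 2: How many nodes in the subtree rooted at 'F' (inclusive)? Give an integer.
Subtree rooted at F contains: B, D, E, F, G
Count = 5

Answer: 5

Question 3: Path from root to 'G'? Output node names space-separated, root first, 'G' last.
Answer: H F G

Derivation:
Walk down from root: H -> F -> G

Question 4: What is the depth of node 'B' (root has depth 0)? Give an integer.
Answer: 2

Derivation:
Path from root to B: H -> F -> B
Depth = number of edges = 2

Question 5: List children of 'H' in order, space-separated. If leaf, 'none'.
Answer: F C

Derivation:
Node H's children (from adjacency): F, C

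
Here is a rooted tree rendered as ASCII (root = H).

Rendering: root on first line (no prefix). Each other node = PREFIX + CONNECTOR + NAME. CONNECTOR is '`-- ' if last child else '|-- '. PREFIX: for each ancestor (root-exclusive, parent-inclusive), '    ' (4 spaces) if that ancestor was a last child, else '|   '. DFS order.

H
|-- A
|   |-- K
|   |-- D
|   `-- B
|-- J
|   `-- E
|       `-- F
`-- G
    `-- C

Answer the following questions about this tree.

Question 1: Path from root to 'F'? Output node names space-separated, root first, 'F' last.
Answer: H J E F

Derivation:
Walk down from root: H -> J -> E -> F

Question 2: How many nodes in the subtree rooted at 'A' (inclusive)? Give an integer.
Answer: 4

Derivation:
Subtree rooted at A contains: A, B, D, K
Count = 4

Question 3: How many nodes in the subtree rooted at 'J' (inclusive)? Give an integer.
Answer: 3

Derivation:
Subtree rooted at J contains: E, F, J
Count = 3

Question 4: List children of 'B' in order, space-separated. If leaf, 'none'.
Node B's children (from adjacency): (leaf)

Answer: none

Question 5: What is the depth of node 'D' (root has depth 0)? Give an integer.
Answer: 2

Derivation:
Path from root to D: H -> A -> D
Depth = number of edges = 2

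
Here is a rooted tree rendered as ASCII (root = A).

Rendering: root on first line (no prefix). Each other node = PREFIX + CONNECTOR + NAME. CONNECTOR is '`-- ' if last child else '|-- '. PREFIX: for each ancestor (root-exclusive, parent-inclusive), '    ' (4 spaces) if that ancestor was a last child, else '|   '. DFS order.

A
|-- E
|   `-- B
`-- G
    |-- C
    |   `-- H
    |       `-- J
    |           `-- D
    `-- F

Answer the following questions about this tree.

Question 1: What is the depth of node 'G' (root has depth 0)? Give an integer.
Path from root to G: A -> G
Depth = number of edges = 1

Answer: 1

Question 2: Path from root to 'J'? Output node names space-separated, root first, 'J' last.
Answer: A G C H J

Derivation:
Walk down from root: A -> G -> C -> H -> J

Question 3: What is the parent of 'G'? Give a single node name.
Answer: A

Derivation:
Scan adjacency: G appears as child of A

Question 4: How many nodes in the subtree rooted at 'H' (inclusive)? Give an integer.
Subtree rooted at H contains: D, H, J
Count = 3

Answer: 3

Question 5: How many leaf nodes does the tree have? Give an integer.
Answer: 3

Derivation:
Leaves (nodes with no children): B, D, F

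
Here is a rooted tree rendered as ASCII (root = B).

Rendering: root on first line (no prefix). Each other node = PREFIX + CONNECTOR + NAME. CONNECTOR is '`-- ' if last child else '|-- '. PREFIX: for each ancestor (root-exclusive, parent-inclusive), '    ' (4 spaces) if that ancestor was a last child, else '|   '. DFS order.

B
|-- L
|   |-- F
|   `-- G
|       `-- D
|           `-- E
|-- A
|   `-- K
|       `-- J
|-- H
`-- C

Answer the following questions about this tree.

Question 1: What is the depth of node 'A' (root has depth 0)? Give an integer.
Answer: 1

Derivation:
Path from root to A: B -> A
Depth = number of edges = 1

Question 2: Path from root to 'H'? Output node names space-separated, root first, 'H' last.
Answer: B H

Derivation:
Walk down from root: B -> H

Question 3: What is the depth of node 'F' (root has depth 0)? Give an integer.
Path from root to F: B -> L -> F
Depth = number of edges = 2

Answer: 2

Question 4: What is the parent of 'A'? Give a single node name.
Scan adjacency: A appears as child of B

Answer: B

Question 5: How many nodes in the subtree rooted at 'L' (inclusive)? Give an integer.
Subtree rooted at L contains: D, E, F, G, L
Count = 5

Answer: 5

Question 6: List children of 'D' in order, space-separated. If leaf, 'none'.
Node D's children (from adjacency): E

Answer: E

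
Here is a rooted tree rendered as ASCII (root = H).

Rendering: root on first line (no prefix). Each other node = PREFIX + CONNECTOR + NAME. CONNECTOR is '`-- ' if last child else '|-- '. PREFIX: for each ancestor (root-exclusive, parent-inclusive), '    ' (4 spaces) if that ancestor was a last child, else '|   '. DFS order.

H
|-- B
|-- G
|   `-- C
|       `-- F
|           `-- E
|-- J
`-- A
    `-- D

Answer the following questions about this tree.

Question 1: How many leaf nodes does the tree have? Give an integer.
Leaves (nodes with no children): B, D, E, J

Answer: 4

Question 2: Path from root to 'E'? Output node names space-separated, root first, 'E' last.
Answer: H G C F E

Derivation:
Walk down from root: H -> G -> C -> F -> E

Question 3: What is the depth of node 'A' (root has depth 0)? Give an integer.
Path from root to A: H -> A
Depth = number of edges = 1

Answer: 1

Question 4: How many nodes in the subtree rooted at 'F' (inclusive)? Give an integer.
Answer: 2

Derivation:
Subtree rooted at F contains: E, F
Count = 2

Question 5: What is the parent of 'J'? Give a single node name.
Scan adjacency: J appears as child of H

Answer: H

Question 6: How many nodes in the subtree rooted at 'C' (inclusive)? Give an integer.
Subtree rooted at C contains: C, E, F
Count = 3

Answer: 3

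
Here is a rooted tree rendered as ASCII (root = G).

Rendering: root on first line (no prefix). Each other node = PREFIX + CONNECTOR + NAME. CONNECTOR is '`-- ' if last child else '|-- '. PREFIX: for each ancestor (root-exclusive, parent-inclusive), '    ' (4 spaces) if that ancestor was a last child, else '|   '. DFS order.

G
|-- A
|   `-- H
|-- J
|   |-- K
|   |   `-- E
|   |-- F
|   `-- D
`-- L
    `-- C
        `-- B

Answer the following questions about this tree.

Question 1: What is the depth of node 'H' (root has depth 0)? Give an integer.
Path from root to H: G -> A -> H
Depth = number of edges = 2

Answer: 2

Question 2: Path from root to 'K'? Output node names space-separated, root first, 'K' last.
Walk down from root: G -> J -> K

Answer: G J K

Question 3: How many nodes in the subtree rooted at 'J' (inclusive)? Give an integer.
Answer: 5

Derivation:
Subtree rooted at J contains: D, E, F, J, K
Count = 5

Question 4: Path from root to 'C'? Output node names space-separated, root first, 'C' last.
Walk down from root: G -> L -> C

Answer: G L C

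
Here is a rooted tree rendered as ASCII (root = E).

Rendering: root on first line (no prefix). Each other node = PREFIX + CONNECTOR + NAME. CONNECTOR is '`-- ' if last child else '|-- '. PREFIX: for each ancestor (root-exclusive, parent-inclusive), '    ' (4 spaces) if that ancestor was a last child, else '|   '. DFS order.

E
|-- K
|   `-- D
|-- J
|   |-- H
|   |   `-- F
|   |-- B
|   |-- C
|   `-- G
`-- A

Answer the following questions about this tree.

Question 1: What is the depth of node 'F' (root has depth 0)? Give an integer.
Answer: 3

Derivation:
Path from root to F: E -> J -> H -> F
Depth = number of edges = 3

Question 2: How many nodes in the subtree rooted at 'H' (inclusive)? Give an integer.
Subtree rooted at H contains: F, H
Count = 2

Answer: 2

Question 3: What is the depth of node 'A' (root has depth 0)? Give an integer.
Answer: 1

Derivation:
Path from root to A: E -> A
Depth = number of edges = 1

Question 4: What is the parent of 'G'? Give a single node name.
Scan adjacency: G appears as child of J

Answer: J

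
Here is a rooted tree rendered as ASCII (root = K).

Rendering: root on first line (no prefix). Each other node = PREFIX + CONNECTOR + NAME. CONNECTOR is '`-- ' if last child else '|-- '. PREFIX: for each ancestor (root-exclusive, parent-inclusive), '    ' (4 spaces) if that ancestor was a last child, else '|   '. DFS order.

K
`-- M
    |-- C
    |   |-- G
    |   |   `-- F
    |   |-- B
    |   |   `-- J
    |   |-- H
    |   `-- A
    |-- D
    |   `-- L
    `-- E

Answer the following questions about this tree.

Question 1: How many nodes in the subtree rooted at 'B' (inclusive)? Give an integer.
Answer: 2

Derivation:
Subtree rooted at B contains: B, J
Count = 2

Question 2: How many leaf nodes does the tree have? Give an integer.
Leaves (nodes with no children): A, E, F, H, J, L

Answer: 6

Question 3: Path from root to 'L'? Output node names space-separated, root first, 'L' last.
Walk down from root: K -> M -> D -> L

Answer: K M D L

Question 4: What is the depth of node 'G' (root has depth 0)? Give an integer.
Path from root to G: K -> M -> C -> G
Depth = number of edges = 3

Answer: 3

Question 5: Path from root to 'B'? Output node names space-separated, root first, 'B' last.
Answer: K M C B

Derivation:
Walk down from root: K -> M -> C -> B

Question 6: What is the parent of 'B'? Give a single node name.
Answer: C

Derivation:
Scan adjacency: B appears as child of C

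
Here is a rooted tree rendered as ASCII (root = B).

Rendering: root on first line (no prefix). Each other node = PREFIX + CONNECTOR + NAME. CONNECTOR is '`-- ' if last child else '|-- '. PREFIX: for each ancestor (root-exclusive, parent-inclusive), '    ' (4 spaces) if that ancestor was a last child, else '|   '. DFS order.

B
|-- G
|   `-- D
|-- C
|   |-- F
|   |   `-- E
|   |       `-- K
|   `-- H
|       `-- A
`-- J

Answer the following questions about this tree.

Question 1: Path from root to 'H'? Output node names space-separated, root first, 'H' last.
Walk down from root: B -> C -> H

Answer: B C H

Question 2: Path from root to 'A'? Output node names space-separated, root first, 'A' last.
Walk down from root: B -> C -> H -> A

Answer: B C H A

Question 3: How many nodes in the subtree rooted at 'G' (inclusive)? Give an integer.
Answer: 2

Derivation:
Subtree rooted at G contains: D, G
Count = 2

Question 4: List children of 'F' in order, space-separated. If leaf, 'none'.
Answer: E

Derivation:
Node F's children (from adjacency): E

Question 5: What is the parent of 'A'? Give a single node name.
Scan adjacency: A appears as child of H

Answer: H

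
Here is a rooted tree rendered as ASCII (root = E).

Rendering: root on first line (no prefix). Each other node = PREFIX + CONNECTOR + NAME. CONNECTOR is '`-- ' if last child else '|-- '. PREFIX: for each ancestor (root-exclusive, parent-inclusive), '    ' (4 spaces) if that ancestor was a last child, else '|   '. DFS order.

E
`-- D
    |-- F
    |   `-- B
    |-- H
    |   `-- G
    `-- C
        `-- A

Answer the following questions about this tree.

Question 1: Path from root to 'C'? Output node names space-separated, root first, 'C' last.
Answer: E D C

Derivation:
Walk down from root: E -> D -> C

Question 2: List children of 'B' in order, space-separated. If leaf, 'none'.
Answer: none

Derivation:
Node B's children (from adjacency): (leaf)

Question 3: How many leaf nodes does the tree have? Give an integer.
Leaves (nodes with no children): A, B, G

Answer: 3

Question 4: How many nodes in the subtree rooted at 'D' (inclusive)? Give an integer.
Subtree rooted at D contains: A, B, C, D, F, G, H
Count = 7

Answer: 7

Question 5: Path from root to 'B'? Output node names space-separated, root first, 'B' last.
Answer: E D F B

Derivation:
Walk down from root: E -> D -> F -> B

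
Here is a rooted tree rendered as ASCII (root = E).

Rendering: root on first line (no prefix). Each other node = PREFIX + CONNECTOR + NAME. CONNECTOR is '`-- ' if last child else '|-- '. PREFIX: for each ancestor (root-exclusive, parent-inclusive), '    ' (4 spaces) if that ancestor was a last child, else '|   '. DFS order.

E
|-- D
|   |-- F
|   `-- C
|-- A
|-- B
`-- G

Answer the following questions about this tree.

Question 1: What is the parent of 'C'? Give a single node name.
Answer: D

Derivation:
Scan adjacency: C appears as child of D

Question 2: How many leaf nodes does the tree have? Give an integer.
Answer: 5

Derivation:
Leaves (nodes with no children): A, B, C, F, G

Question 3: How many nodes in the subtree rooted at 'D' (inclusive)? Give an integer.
Answer: 3

Derivation:
Subtree rooted at D contains: C, D, F
Count = 3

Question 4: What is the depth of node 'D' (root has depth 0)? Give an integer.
Path from root to D: E -> D
Depth = number of edges = 1

Answer: 1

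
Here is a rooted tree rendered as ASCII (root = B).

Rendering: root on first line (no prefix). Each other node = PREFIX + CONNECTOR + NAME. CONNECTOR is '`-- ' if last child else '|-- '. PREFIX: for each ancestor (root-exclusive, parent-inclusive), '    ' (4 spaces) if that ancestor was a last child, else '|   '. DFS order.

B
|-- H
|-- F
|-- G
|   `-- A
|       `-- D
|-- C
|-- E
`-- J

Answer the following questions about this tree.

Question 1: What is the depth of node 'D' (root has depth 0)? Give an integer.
Path from root to D: B -> G -> A -> D
Depth = number of edges = 3

Answer: 3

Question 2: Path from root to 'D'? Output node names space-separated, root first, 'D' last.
Walk down from root: B -> G -> A -> D

Answer: B G A D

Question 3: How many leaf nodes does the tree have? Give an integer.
Answer: 6

Derivation:
Leaves (nodes with no children): C, D, E, F, H, J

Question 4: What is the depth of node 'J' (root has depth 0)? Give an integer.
Path from root to J: B -> J
Depth = number of edges = 1

Answer: 1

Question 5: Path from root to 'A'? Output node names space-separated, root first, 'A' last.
Walk down from root: B -> G -> A

Answer: B G A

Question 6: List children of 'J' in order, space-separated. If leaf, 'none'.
Node J's children (from adjacency): (leaf)

Answer: none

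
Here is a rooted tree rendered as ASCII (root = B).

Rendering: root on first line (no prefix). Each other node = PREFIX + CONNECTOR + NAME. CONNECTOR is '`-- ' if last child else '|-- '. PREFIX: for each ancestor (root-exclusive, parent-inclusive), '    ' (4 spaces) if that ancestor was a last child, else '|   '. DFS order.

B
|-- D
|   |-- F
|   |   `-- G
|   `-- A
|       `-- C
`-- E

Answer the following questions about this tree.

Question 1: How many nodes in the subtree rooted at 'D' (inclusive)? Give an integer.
Answer: 5

Derivation:
Subtree rooted at D contains: A, C, D, F, G
Count = 5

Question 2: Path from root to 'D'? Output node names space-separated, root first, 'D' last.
Walk down from root: B -> D

Answer: B D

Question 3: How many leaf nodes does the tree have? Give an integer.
Answer: 3

Derivation:
Leaves (nodes with no children): C, E, G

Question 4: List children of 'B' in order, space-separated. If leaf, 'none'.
Node B's children (from adjacency): D, E

Answer: D E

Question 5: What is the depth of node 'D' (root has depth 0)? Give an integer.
Path from root to D: B -> D
Depth = number of edges = 1

Answer: 1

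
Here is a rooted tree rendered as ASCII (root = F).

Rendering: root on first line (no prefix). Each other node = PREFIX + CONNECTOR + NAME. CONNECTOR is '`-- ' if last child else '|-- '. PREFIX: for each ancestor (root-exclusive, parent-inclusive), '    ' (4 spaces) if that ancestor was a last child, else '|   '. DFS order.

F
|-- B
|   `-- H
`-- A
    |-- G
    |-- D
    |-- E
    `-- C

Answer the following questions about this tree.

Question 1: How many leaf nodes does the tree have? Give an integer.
Answer: 5

Derivation:
Leaves (nodes with no children): C, D, E, G, H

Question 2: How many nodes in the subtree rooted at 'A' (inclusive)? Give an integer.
Subtree rooted at A contains: A, C, D, E, G
Count = 5

Answer: 5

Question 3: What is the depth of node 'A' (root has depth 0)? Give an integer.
Path from root to A: F -> A
Depth = number of edges = 1

Answer: 1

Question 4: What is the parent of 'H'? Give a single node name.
Scan adjacency: H appears as child of B

Answer: B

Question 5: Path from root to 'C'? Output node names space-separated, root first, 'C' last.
Walk down from root: F -> A -> C

Answer: F A C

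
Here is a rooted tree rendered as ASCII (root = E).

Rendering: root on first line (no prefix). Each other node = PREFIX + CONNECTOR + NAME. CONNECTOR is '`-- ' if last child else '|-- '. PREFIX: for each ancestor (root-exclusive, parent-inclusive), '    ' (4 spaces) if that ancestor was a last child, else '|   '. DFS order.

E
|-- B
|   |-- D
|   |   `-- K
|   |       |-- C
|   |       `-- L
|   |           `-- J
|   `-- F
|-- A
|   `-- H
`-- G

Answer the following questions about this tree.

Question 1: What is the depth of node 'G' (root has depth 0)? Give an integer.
Path from root to G: E -> G
Depth = number of edges = 1

Answer: 1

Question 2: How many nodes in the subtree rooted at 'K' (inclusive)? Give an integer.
Answer: 4

Derivation:
Subtree rooted at K contains: C, J, K, L
Count = 4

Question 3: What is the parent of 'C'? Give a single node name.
Scan adjacency: C appears as child of K

Answer: K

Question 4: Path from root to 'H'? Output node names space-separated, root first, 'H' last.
Walk down from root: E -> A -> H

Answer: E A H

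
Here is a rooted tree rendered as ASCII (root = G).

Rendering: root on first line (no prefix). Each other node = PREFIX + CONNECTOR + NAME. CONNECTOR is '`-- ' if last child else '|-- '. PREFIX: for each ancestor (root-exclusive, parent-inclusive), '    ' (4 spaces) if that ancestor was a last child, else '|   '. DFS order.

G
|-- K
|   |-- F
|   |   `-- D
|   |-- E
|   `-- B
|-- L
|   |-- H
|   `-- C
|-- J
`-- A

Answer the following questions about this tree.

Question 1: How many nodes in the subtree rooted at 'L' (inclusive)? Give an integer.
Answer: 3

Derivation:
Subtree rooted at L contains: C, H, L
Count = 3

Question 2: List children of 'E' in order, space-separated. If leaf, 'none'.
Node E's children (from adjacency): (leaf)

Answer: none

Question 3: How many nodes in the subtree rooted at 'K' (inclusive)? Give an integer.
Subtree rooted at K contains: B, D, E, F, K
Count = 5

Answer: 5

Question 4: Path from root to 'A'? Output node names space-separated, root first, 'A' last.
Walk down from root: G -> A

Answer: G A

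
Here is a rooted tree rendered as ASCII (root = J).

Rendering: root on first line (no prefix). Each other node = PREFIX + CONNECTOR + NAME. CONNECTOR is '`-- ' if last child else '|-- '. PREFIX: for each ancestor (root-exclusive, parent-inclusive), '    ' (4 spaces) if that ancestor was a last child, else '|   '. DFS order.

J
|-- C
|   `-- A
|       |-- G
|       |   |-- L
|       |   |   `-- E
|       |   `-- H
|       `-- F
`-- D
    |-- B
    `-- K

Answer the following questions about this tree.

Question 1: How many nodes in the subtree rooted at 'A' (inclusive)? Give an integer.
Answer: 6

Derivation:
Subtree rooted at A contains: A, E, F, G, H, L
Count = 6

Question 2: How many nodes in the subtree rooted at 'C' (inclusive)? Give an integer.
Subtree rooted at C contains: A, C, E, F, G, H, L
Count = 7

Answer: 7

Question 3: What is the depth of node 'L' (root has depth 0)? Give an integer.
Answer: 4

Derivation:
Path from root to L: J -> C -> A -> G -> L
Depth = number of edges = 4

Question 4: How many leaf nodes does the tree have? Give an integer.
Leaves (nodes with no children): B, E, F, H, K

Answer: 5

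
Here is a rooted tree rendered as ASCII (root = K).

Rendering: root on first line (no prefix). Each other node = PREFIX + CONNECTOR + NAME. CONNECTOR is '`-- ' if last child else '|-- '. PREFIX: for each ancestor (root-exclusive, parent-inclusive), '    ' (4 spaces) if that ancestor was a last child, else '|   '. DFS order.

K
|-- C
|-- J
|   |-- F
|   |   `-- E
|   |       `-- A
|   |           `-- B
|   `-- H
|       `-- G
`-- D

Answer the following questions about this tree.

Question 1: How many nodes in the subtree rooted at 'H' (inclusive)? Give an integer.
Answer: 2

Derivation:
Subtree rooted at H contains: G, H
Count = 2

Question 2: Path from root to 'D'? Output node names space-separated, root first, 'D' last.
Walk down from root: K -> D

Answer: K D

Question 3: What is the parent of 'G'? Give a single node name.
Scan adjacency: G appears as child of H

Answer: H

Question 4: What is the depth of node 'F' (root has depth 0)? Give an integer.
Answer: 2

Derivation:
Path from root to F: K -> J -> F
Depth = number of edges = 2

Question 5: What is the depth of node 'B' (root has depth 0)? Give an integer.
Path from root to B: K -> J -> F -> E -> A -> B
Depth = number of edges = 5

Answer: 5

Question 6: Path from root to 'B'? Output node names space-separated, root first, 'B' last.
Walk down from root: K -> J -> F -> E -> A -> B

Answer: K J F E A B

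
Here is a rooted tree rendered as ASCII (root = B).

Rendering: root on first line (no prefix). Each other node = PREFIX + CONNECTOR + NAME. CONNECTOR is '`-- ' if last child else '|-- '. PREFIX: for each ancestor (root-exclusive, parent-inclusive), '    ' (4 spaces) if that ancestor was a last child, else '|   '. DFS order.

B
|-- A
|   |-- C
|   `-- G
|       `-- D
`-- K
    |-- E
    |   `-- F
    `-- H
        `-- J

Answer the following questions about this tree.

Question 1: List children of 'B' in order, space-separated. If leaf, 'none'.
Node B's children (from adjacency): A, K

Answer: A K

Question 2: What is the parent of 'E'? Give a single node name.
Scan adjacency: E appears as child of K

Answer: K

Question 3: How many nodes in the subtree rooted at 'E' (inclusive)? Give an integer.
Subtree rooted at E contains: E, F
Count = 2

Answer: 2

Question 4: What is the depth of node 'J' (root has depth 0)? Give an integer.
Path from root to J: B -> K -> H -> J
Depth = number of edges = 3

Answer: 3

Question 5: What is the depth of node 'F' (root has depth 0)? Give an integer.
Answer: 3

Derivation:
Path from root to F: B -> K -> E -> F
Depth = number of edges = 3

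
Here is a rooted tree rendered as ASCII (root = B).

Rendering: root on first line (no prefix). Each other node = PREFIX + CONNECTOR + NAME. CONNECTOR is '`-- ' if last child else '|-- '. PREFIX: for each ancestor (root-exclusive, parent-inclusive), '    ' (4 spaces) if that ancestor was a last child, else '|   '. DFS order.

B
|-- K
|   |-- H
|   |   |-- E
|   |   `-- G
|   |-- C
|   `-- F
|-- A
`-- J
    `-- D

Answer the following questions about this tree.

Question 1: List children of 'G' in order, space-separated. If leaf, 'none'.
Node G's children (from adjacency): (leaf)

Answer: none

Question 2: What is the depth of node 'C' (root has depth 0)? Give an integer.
Path from root to C: B -> K -> C
Depth = number of edges = 2

Answer: 2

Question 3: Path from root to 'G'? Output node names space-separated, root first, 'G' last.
Walk down from root: B -> K -> H -> G

Answer: B K H G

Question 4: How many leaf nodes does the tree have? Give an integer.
Answer: 6

Derivation:
Leaves (nodes with no children): A, C, D, E, F, G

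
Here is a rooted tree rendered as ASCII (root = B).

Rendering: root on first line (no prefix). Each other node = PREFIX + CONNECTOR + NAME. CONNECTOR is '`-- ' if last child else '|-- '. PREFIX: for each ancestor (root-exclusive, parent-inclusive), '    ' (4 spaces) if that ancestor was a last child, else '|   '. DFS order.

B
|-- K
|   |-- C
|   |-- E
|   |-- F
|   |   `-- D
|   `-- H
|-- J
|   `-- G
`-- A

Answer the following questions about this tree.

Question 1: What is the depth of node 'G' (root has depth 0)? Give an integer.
Path from root to G: B -> J -> G
Depth = number of edges = 2

Answer: 2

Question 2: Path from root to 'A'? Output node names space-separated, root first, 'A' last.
Answer: B A

Derivation:
Walk down from root: B -> A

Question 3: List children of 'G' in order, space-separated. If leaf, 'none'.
Answer: none

Derivation:
Node G's children (from adjacency): (leaf)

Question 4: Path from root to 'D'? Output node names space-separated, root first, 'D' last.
Answer: B K F D

Derivation:
Walk down from root: B -> K -> F -> D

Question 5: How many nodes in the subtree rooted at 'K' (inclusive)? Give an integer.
Answer: 6

Derivation:
Subtree rooted at K contains: C, D, E, F, H, K
Count = 6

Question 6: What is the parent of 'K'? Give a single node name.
Answer: B

Derivation:
Scan adjacency: K appears as child of B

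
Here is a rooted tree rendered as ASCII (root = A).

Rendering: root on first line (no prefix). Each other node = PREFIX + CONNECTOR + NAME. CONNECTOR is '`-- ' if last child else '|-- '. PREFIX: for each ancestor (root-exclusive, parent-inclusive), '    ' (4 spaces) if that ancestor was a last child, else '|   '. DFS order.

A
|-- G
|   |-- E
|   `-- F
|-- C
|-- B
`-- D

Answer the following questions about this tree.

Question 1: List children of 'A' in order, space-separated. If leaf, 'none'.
Answer: G C B D

Derivation:
Node A's children (from adjacency): G, C, B, D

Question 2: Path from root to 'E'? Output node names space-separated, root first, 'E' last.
Walk down from root: A -> G -> E

Answer: A G E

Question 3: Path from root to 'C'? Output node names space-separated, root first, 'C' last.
Walk down from root: A -> C

Answer: A C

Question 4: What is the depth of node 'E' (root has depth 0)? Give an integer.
Answer: 2

Derivation:
Path from root to E: A -> G -> E
Depth = number of edges = 2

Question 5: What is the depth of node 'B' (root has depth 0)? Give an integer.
Path from root to B: A -> B
Depth = number of edges = 1

Answer: 1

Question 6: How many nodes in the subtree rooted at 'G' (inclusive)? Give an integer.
Subtree rooted at G contains: E, F, G
Count = 3

Answer: 3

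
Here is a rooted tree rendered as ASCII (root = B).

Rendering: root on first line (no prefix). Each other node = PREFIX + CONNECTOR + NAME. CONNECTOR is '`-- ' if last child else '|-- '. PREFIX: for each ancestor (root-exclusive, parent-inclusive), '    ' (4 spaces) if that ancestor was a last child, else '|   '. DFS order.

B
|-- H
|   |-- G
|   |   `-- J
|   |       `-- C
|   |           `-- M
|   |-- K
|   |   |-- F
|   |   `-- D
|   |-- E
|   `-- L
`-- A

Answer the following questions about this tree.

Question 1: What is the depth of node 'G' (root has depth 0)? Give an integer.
Path from root to G: B -> H -> G
Depth = number of edges = 2

Answer: 2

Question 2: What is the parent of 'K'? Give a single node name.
Scan adjacency: K appears as child of H

Answer: H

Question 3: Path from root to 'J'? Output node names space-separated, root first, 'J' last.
Answer: B H G J

Derivation:
Walk down from root: B -> H -> G -> J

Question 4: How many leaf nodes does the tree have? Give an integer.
Answer: 6

Derivation:
Leaves (nodes with no children): A, D, E, F, L, M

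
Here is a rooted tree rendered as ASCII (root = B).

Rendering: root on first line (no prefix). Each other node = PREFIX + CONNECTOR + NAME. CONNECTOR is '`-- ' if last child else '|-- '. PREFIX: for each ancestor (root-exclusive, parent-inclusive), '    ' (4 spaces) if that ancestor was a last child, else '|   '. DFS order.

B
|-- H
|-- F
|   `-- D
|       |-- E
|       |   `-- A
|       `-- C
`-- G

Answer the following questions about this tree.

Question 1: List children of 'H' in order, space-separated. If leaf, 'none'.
Node H's children (from adjacency): (leaf)

Answer: none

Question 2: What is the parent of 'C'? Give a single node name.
Scan adjacency: C appears as child of D

Answer: D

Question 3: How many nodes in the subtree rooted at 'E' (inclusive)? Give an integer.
Answer: 2

Derivation:
Subtree rooted at E contains: A, E
Count = 2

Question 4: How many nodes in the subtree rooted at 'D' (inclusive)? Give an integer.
Subtree rooted at D contains: A, C, D, E
Count = 4

Answer: 4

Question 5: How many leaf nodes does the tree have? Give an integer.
Answer: 4

Derivation:
Leaves (nodes with no children): A, C, G, H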